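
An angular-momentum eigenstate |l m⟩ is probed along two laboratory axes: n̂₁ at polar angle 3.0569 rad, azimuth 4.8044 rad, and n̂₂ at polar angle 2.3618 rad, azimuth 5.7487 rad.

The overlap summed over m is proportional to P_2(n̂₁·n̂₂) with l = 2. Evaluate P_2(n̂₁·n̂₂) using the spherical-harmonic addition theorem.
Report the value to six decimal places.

Addition theorem: P_2(cos γ) = (4π/5) Σ_m Y*_{lm}(Ω₁) Y_{lm}(Ω₂), m = −2…2:
  term(m=-2) = (-0.000165, -0.000501)   from Y*(Ω₁)=(-0.002717, -0.000506), Y(Ω₂)=(0.091863, 0.167426)
  term(m=-1) = (0.014746, -0.020375)   from Y*(Ω₁)=(-0.005983, 0.064841), Y(Ω₂)=(-0.332380, -0.196755)
  term(m=+0) = (0.101714, 0.000000)   from Y*(Ω₁)=(0.624013, -0.000000), Y(Ω₂)=(0.162999, 0.000000)
  term(m=+1) = (0.014746, 0.020375)   from Y*(Ω₁)=(0.005983, 0.064841), Y(Ω₂)=(0.332380, -0.196755)
  term(m=+2) = (-0.000165, 0.000501)   from Y*(Ω₁)=(-0.002717, 0.000506), Y(Ω₂)=(0.091863, -0.167426)
Total Σ_m = (0.130877, 0.000000). Multiply by 2.513274: (0.328929, 0.000000). P_2(cos γ) = 0.328929

0.328929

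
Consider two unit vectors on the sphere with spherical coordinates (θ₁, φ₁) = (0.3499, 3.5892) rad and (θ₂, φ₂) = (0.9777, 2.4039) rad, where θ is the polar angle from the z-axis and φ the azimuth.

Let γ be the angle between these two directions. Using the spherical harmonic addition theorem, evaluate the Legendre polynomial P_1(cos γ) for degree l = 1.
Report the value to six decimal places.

0.631950

Summing Y*_{l m}(θ₁,φ₁)·Y_{l m}(θ₂,φ₂) over m ∈ [−1, 1]; prefactor 4π/(2·1+1) = 4.188790:
  [-1]  conj(Y_{1,-1})(Ω₁) = -0.106769-0.051261i ; Y_{1,-1}(Ω₂) = -0.212008-0.192687i ; Δ = +0.012759+0.031441i
  [+0]  conj(Y_{1,0})(Ω₁) = +0.458997-0.000000i ; Y_{1,0}(Ω₂) = +0.273095+0.000000i ; Δ = +0.125350+0.000000i
  [+1]  conj(Y_{1,1})(Ω₁) = +0.106769-0.051261i ; Y_{1,1}(Ω₂) = +0.212008-0.192687i ; Δ = +0.012759-0.031441i
Accumulated sum +0.150867+0.000000i; after 4π/(2l+1) scaling, +0.631950+0.000000i ⇒ P_1 = 0.631950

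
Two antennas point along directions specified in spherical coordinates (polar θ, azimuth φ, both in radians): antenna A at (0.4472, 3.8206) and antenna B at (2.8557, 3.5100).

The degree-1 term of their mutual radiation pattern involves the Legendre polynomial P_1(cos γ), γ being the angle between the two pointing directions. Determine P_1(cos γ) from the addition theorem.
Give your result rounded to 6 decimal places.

-0.748944

Addition theorem: P_1(cos γ) = (4π/3) Σ_m Y*_{lm}(Ω₁) Y_{lm}(Ω₂), m = −1…1:
  term(m=-1) = (0.013861, 0.004449)   from Y*(Ω₁)=(-0.116268, -0.093830), Y(Ω₂)=(-0.090897, 0.035089)
  term(m=+0) = (-0.206519, 0.000000)   from Y*(Ω₁)=(0.440554, -0.000000), Y(Ω₂)=(-0.468770, 0.000000)
  term(m=+1) = (0.013861, -0.004449)   from Y*(Ω₁)=(0.116268, -0.093830), Y(Ω₂)=(0.090897, 0.035089)
Σ over m = (-0.178797, 0.000000); ×(4π/3) → (-0.748944, 0.000000). Real part: -0.748944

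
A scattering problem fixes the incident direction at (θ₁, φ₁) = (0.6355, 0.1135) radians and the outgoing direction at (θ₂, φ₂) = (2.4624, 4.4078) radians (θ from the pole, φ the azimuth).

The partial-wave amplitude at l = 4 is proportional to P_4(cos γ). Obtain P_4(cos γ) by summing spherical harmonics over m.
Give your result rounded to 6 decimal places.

Summing Y*_{l m}(θ₁,φ₁)·Y_{l m}(θ₂,φ₂) over m ∈ [−4, 4]; prefactor 4π/(2·4+1) = 1.396263:
  [-4]  conj(Y_{4,-4})(Ω₁) = +0.049372+0.024093i ; Y_{4,-4}(Ω₂) = +0.023785+0.064668i ; Δ = -0.000384+0.003766i
  [-3]  conj(Y_{4,-3})(Ω₁) = +0.198575+0.070355i ; Y_{4,-3}(Ω₂) = -0.191142+0.147439i ; Δ = -0.048329+0.015830i
  [-2]  conj(Y_{4,-2})(Ω₁) = +0.405808+0.093734i ; Y_{4,-2}(Ω₂) = -0.350517-0.244554i ; Δ = -0.119319-0.132097i
  [-1]  conj(Y_{4,-1})(Ω₁) = +0.344362+0.039254i ; Y_{4,-1}(Ω₂) = +0.085840-0.273052i ; Δ = +0.040278-0.090659i
  [+0]  conj(Y_{4,0})(Ω₁) = -0.184970-0.000000i ; Y_{4,0}(Ω₂) = -0.246911+0.000000i ; Δ = +0.045671+0.000000i
  [+1]  conj(Y_{4,1})(Ω₁) = -0.344362+0.039254i ; Y_{4,1}(Ω₂) = -0.085840-0.273052i ; Δ = +0.040278+0.090659i
  [+2]  conj(Y_{4,2})(Ω₁) = +0.405808-0.093734i ; Y_{4,2}(Ω₂) = -0.350517+0.244554i ; Δ = -0.119319+0.132097i
  [+3]  conj(Y_{4,3})(Ω₁) = -0.198575+0.070355i ; Y_{4,3}(Ω₂) = +0.191142+0.147439i ; Δ = -0.048329-0.015830i
  [+4]  conj(Y_{4,4})(Ω₁) = +0.049372-0.024093i ; Y_{4,4}(Ω₂) = +0.023785-0.064668i ; Δ = -0.000384-0.003766i
Σ over m = -0.209837-0.000000i; ×(4π/9) → -0.292987-0.000000i. Real part: -0.292987

-0.292987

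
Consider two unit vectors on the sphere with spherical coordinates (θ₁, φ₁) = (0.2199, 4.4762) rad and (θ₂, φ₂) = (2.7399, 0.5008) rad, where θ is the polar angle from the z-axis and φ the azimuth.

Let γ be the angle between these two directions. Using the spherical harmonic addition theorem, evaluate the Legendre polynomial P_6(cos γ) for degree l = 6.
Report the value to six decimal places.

0.256359

Expand P_6 via completeness: Σ_{m} conj(Y_{6,m}) at Ω₁ times Y_{6,m} at Ω₂ —
  m=-6: -0.000008+0.000051i × -0.001709-0.000235i = +0.000000-0.000000i  (running Σ = +0.000000-0.000000i)
  m=-5: -0.000746-0.000307i × +0.011307+0.008376i = -0.000006-0.000010i  (running Σ = -0.000006-0.000010i)
  m=-4: +0.004485-0.006203i × -0.029062-0.062968i = -0.000521-0.000102i  (running Σ = -0.000527-0.000112i)
  m=-3: +0.032102+0.037457i × -0.015473+0.225876i = -0.008957+0.006671i  (running Σ = -0.009484+0.006559i)
  m=-2: -0.190313+0.097242i × +0.253133-0.395621i = -0.009703+0.099907i  (running Σ = -0.019187+0.106467i)
  m=-1: -0.130556-0.542444i × -0.424997+0.232619i = +0.181669+0.200167i  (running Σ = +0.162481+0.306634i)
  m=0: +0.561774-0.000000i × -0.106373+0.000000i = -0.059757+0.000000i  (running Σ = +0.102724+0.306634i)
  m=1: +0.130556-0.542444i × +0.424997+0.232619i = +0.181669-0.200167i  (running Σ = +0.284393+0.106467i)
  m=2: -0.190313-0.097242i × +0.253133+0.395621i = -0.009703-0.099907i  (running Σ = +0.274689+0.006559i)
  m=3: -0.032102+0.037457i × +0.015473+0.225876i = -0.008957-0.006671i  (running Σ = +0.265732-0.000112i)
  m=4: +0.004485+0.006203i × -0.029062+0.062968i = -0.000521+0.000102i  (running Σ = +0.265211-0.000010i)
  m=5: +0.000746-0.000307i × -0.011307+0.008376i = -0.000006+0.000010i  (running Σ = +0.265205-0.000000i)
  m=6: -0.000008-0.000051i × -0.001709+0.000235i = +0.000000+0.000000i  (running Σ = +0.265205-0.000000i)
Accumulated sum +0.265205-0.000000i; after 4π/(2l+1) scaling, +0.256359-0.000000i ⇒ P_6 = 0.256359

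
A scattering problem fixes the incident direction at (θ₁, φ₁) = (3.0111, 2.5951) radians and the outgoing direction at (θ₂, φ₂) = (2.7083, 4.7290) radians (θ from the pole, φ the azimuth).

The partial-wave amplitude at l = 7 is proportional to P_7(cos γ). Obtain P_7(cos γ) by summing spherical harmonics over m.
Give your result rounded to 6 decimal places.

Term-by-term m-sum for l=7 (normalisation 4π/15 = 0.837758):
  m=-7: (0.000000, -0.000000) × (-0.000133, -0.001142) = (-0.000000, -0.000000)  (running Σ = (-0.000000, -0.000000))
  m=-6: (0.000009, -0.000001) × (0.009256, -0.000926) = (0.000000, -0.000000)  (running Σ = (0.000000, -0.000000))
  m=-5: (0.000148, 0.000064) × (0.003856, 0.046319) = (-0.000002, 0.000007)  (running Σ = (-0.000002, 0.000007))
  m=-4: (0.001177, 0.001666) × (-0.159193, 0.010593) = (-0.000205, -0.000253)  (running Σ = (-0.000207, -0.000246))
  m=-3: (0.001277, 0.018558) × (-0.018625, -0.373434) = (0.006906, -0.000822)  (running Σ = (0.006699, -0.001068))
  m=-2: (-0.054425, 0.105103) × (0.535845, -0.017808) = (-0.027292, 0.057288)  (running Σ = (-0.020593, 0.056220))
  m=-1: (-0.404116, 0.245820) × (0.004502, 0.271027) = (-0.068443, -0.108420)  (running Σ = (-0.089036, -0.052200))
  m=0: (-0.847036, -0.000000) × (0.369880, 0.000000) = (-0.313301, -0.000000)  (running Σ = (-0.402338, -0.052200))
  m=1: (0.404116, 0.245820) × (-0.004502, 0.271027) = (-0.068443, 0.108420)  (running Σ = (-0.470781, 0.056220))
  m=2: (-0.054425, -0.105103) × (0.535845, 0.017808) = (-0.027292, -0.057288)  (running Σ = (-0.498073, -0.001068))
  m=3: (-0.001277, 0.018558) × (0.018625, -0.373434) = (0.006906, 0.000822)  (running Σ = (-0.491166, -0.000246))
  m=4: (0.001177, -0.001666) × (-0.159193, -0.010593) = (-0.000205, 0.000253)  (running Σ = (-0.491372, 0.000007))
  m=5: (-0.000148, 0.000064) × (-0.003856, 0.046319) = (-0.000002, -0.000007)  (running Σ = (-0.491374, -0.000000))
  m=6: (0.000009, 0.000001) × (0.009256, 0.000926) = (0.000000, 0.000000)  (running Σ = (-0.491374, -0.000000))
  m=7: (-0.000000, -0.000000) × (0.000133, -0.001142) = (-0.000000, 0.000000)  (running Σ = (-0.491374, 0.000000))
Accumulated sum (-0.491374, 0.000000); after 4π/(2l+1) scaling, (-0.411652, 0.000000) ⇒ P_7 = -0.411652

-0.411652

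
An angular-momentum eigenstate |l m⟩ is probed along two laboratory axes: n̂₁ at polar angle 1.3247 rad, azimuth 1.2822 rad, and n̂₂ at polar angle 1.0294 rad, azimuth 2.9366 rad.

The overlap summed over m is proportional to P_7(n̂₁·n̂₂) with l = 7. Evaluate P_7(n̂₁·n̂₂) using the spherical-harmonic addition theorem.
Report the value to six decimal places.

Expand P_7 via completeness: Σ_{m} conj(Y_{7,m}) at Ω₁ times Y_{7,m} at Ω₂ —
  [-7]  conj(Y_{7,-7})(Ω₁) = (-0.363572, 0.175346) ; Y_{7,-7}(Ω₂) = (-0.022991, -0.168196) ; Δ = (0.037851, 0.057120)
  [-6]  conj(Y_{7,-6})(Ω₁) = (0.060733, 0.374478) ; Y_{7,-6}(Ω₂) = (0.127679, 0.359982) ; Δ = (-0.127051, 0.069676)
  [-5]  conj(Y_{7,-5})(Ω₁) = (-0.071346, -0.009169) ; Y_{7,-5}(Ω₂) = (-0.215936, -0.355517) ; Δ = (0.012146, 0.027345)
  [-4]  conj(Y_{7,-4})(Ω₁) = (-0.142587, 0.322394) ; Y_{7,-4}(Ω₂) = (0.062958, 0.067469) ; Δ = (-0.030729, 0.010677)
  [-3]  conj(Y_{7,-3})(Ω₁) = (0.031780, 0.027041) ; Y_{7,-3}(Ω₂) = (0.252651, 0.178461) ; Δ = (0.003203, 0.012503)
  [-2]  conj(Y_{7,-2})(Ω₁) = (-0.269665, 0.175596) ; Y_{7,-2}(Ω₂) = (-0.224144, -0.097416) ; Δ = (0.077550, -0.013089)
  [-1]  conj(Y_{7,-1})(Ω₁) = (0.023950, 0.080671) ; Y_{7,-1}(Ω₂) = (-0.213092, -0.044305) ; Δ = (-0.001529, -0.018252)
  [+0]  conj(Y_{7,0})(Ω₁) = (-0.310349, -0.000000) ; Y_{7,0}(Ω₂) = (0.274973, 0.000000) ; Δ = (-0.085338, -0.000000)
  [+1]  conj(Y_{7,1})(Ω₁) = (-0.023950, 0.080671) ; Y_{7,1}(Ω₂) = (0.213092, -0.044305) ; Δ = (-0.001529, 0.018252)
  [+2]  conj(Y_{7,2})(Ω₁) = (-0.269665, -0.175596) ; Y_{7,2}(Ω₂) = (-0.224144, 0.097416) ; Δ = (0.077550, 0.013089)
  [+3]  conj(Y_{7,3})(Ω₁) = (-0.031780, 0.027041) ; Y_{7,3}(Ω₂) = (-0.252651, 0.178461) ; Δ = (0.003203, -0.012503)
  [+4]  conj(Y_{7,4})(Ω₁) = (-0.142587, -0.322394) ; Y_{7,4}(Ω₂) = (0.062958, -0.067469) ; Δ = (-0.030729, -0.010677)
  [+5]  conj(Y_{7,5})(Ω₁) = (0.071346, -0.009169) ; Y_{7,5}(Ω₂) = (0.215936, -0.355517) ; Δ = (0.012146, -0.027345)
  [+6]  conj(Y_{7,6})(Ω₁) = (0.060733, -0.374478) ; Y_{7,6}(Ω₂) = (0.127679, -0.359982) ; Δ = (-0.127051, -0.069676)
  [+7]  conj(Y_{7,7})(Ω₁) = (0.363572, 0.175346) ; Y_{7,7}(Ω₂) = (0.022991, -0.168196) ; Δ = (0.037851, -0.057120)
Σ over m = (-0.142454, 0.000000); ×(4π/15) → (-0.119342, 0.000000). Real part: -0.119342

-0.119342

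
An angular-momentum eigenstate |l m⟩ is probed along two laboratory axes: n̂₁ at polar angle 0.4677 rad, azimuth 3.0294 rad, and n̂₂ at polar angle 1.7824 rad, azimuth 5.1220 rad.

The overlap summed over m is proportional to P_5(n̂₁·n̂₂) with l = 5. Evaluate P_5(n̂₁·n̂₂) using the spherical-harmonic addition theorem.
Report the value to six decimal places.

Addition theorem: P_5(cos γ) = (4π/11) Σ_m Y*_{lm}(Ω₁) Y_{lm}(Ω₂), m = −5…5:
  [-5]  conj(Y_{5,-5})(Ω₁) = -0.007319+0.004599i ; Y_{5,-5}(Ω₂) = +0.368297-0.190458i ; Δ = -0.001820+0.003088i
  [-4]  conj(Y_{5,-4})(Ω₁) = +0.048763-0.023481i ; Y_{5,-4}(Ω₂) = +0.019039+0.281021i ; Δ = +0.007527+0.013256i
  [-3]  conj(Y_{5,-3})(Ω₁) = -0.184636+0.064602i ; Y_{5,-3}(Ω₂) = +0.183664+0.065375i ; Δ = -0.038134-0.000205i
  [-2]  conj(Y_{5,-2})(Ω₁) = +0.416746-0.095113i ; Y_{5,-2}(Ω₂) = -0.201574+0.215693i ; Δ = -0.063490+0.109061i
  [-1]  conj(Y_{5,-1})(Ω₁) = -0.455782+0.051351i ; Y_{5,-1}(Ω₂) = +0.052789+0.121585i ; Δ = -0.030304-0.052706i
  [+0]  conj(Y_{5,0})(Ω₁) = -0.081371-0.000000i ; Y_{5,0}(Ω₂) = -0.295608+0.000000i ; Δ = +0.024054+0.000000i
  [+1]  conj(Y_{5,1})(Ω₁) = +0.455782+0.051351i ; Y_{5,1}(Ω₂) = -0.052789+0.121585i ; Δ = -0.030304+0.052706i
  [+2]  conj(Y_{5,2})(Ω₁) = +0.416746+0.095113i ; Y_{5,2}(Ω₂) = -0.201574-0.215693i ; Δ = -0.063490-0.109061i
  [+3]  conj(Y_{5,3})(Ω₁) = +0.184636+0.064602i ; Y_{5,3}(Ω₂) = -0.183664+0.065375i ; Δ = -0.038134+0.000205i
  [+4]  conj(Y_{5,4})(Ω₁) = +0.048763+0.023481i ; Y_{5,4}(Ω₂) = +0.019039-0.281021i ; Δ = +0.007527-0.013256i
  [+5]  conj(Y_{5,5})(Ω₁) = +0.007319+0.004599i ; Y_{5,5}(Ω₂) = -0.368297-0.190458i ; Δ = -0.001820-0.003088i
Σ over m = -0.228387+0.000000i; ×(4π/11) → -0.260909+0.000000i. Real part: -0.260909

-0.260909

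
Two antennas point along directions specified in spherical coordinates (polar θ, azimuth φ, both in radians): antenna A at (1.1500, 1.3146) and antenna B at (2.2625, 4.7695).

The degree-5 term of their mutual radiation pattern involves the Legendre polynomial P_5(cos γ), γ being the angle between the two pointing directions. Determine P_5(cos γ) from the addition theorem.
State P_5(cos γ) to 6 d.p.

-0.178215

Summing Y*_{l m}(θ₁,φ₁)·Y_{l m}(θ₂,φ₂) over m ∈ [−5, 5]; prefactor 4π/(2·5+1) = 1.142397:
  [-5]  conj(Y_{5,-5})(Ω₁) = +0.281796+0.084035i ; Y_{5,-5}(Ω₂) = +0.035426+0.120669i ; Δ = -0.000158+0.036981i
  [-4]  conj(Y_{5,-4})(Ω₁) = +0.216102-0.355647i ; Y_{5,-4}(Ω₂) = -0.320814+0.074590i ; Δ = -0.042801+0.130215i
  [-3]  conj(Y_{5,-3})(Ω₁) = -0.091756-0.094894i ; Y_{5,-3}(Ω₂) = -0.071716-0.414475i ; Δ = -0.032751+0.044836i
  [-2]  conj(Y_{5,-2})(Ω₁) = +0.251057-0.141220i ; Y_{5,-2}(Ω₂) = +0.140500-0.016118i ; Δ = +0.032997-0.023888i
  [-1]  conj(Y_{5,-1})(Ω₁) = -0.055661-0.212486i ; Y_{5,-1}(Ω₂) = -0.017175-0.300402i ; Δ = -0.062875+0.020370i
  [+0]  conj(Y_{5,0})(Ω₁) = +0.242388-0.000000i ; Y_{5,0}(Ω₂) = +0.227622+0.000000i ; Δ = +0.055173+0.000000i
  [+1]  conj(Y_{5,1})(Ω₁) = +0.055661-0.212486i ; Y_{5,1}(Ω₂) = +0.017175-0.300402i ; Δ = -0.062875-0.020370i
  [+2]  conj(Y_{5,2})(Ω₁) = +0.251057+0.141220i ; Y_{5,2}(Ω₂) = +0.140500+0.016118i ; Δ = +0.032997+0.023888i
  [+3]  conj(Y_{5,3})(Ω₁) = +0.091756-0.094894i ; Y_{5,3}(Ω₂) = +0.071716-0.414475i ; Δ = -0.032751-0.044836i
  [+4]  conj(Y_{5,4})(Ω₁) = +0.216102+0.355647i ; Y_{5,4}(Ω₂) = -0.320814-0.074590i ; Δ = -0.042801-0.130215i
  [+5]  conj(Y_{5,5})(Ω₁) = -0.281796+0.084035i ; Y_{5,5}(Ω₂) = -0.035426+0.120669i ; Δ = -0.000158-0.036981i
Accumulated sum -0.156001+0.000000i; after 4π/(2l+1) scaling, -0.178215+0.000000i ⇒ P_5 = -0.178215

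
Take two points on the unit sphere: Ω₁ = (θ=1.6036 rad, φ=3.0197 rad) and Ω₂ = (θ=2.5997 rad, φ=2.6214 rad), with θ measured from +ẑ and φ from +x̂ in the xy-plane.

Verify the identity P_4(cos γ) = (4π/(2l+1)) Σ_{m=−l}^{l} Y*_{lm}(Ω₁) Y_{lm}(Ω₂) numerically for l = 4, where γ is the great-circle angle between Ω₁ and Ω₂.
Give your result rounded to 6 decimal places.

-0.294078

Expand P_4 via completeness: Σ_{m} conj(Y_{4,m}) at Ω₁ times Y_{4,m} at Ω₂ —
  m=-4: Y*=0.39013 - 0.20687j  Y=-0.01529 + 0.02733j  product -0.00031 + 0.01382j
  m=-3: Y*=0.03828 - 0.01466j  Y=0.00150 + 0.14711j  product 0.00221 + 0.00561j
  m=-2: Y*=-0.32184 + 0.08005j  Y=0.18628 + 0.31762j  product -0.08538 - 0.08731j
  m=-1: Y*=-0.04606 + 0.00564j  Y=0.38780 + 0.22214j  product -0.01912 - 0.00804j
  m=+0: Y*=0.31395 + 0.00000j  Y=-0.01732 + 0.00000j  product -0.00544 + 0.00000j
  m=+1: Y*=0.04606 + 0.00564j  Y=-0.38780 + 0.22214j  product -0.01912 + 0.00804j
  m=+2: Y*=-0.32184 - 0.08005j  Y=0.18628 - 0.31762j  product -0.08538 + 0.08731j
  m=+3: Y*=-0.03828 - 0.01466j  Y=-0.00150 + 0.14711j  product 0.00221 - 0.00561j
  m=+4: Y*=0.39013 + 0.20687j  Y=-0.01529 - 0.02733j  product -0.00031 - 0.01382j
Accumulated sum -0.21062 + 0.00000j; after 4π/(2l+1) scaling, -0.29408 + 0.00000j ⇒ P_4 = -0.294078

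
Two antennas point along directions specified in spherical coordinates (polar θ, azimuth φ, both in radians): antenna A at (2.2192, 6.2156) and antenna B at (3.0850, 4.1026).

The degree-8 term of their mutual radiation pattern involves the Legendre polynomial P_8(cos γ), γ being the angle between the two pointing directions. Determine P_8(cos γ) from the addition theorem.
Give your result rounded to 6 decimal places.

Expand P_8 via completeness: Σ_{m} conj(Y_{8,m}) at Ω₁ times Y_{8,m} at Ω₂ —
  m=-8: Y*=(0.071980, -0.043214)  Y=(0.000000, -0.000000)  product (-0.000000, -0.000000)
  m=-7: Y*=(-0.226500, 0.115938)  Y=(0.000000, -0.000000)  product (-0.000000, 0.000000)
  m=-6: Y*=(0.396480, -0.170211)  Y=(0.000000, 0.000000)  product (0.000000, 0.000000)
  m=-5: Y*=(-0.368220, 0.129395)  Y=(0.000001, 0.000006)  product (-0.000001, -0.000002)
  m=-4: Y*=(0.021509, -0.005961)  Y=(-0.000105, 0.000089)  product (-0.000002, 0.000003)
  m=-3: Y*=(0.338792, -0.069649)  Y=(-0.002416, -0.000639)  product (-0.000863, -0.000048)
  m=-2: Y*=(-0.212871, 0.028950)  Y=(-0.011162, -0.030463)  product (0.003258, 0.006162)
  m=-1: Y*=(-0.257440, 0.017426)  Y=(0.155409, -0.222456)  product (-0.036132, 0.059977)
  m=+0: Y*=(0.257907, -0.000000)  Y=(1.097006, 0.000000)  product (0.282925, 0.000000)
  m=+1: Y*=(0.257440, 0.017426)  Y=(-0.155409, -0.222456)  product (-0.036132, -0.059977)
  m=+2: Y*=(-0.212871, -0.028950)  Y=(-0.011162, 0.030463)  product (0.003258, -0.006162)
  m=+3: Y*=(-0.338792, -0.069649)  Y=(0.002416, -0.000639)  product (-0.000863, 0.000048)
  m=+4: Y*=(0.021509, 0.005961)  Y=(-0.000105, -0.000089)  product (-0.000002, -0.000003)
  m=+5: Y*=(0.368220, 0.129395)  Y=(-0.000001, 0.000006)  product (-0.000001, 0.000002)
  m=+6: Y*=(0.396480, 0.170211)  Y=(0.000000, -0.000000)  product (0.000000, -0.000000)
  m=+7: Y*=(0.226500, 0.115938)  Y=(-0.000000, -0.000000)  product (-0.000000, -0.000000)
  m=+8: Y*=(0.071980, 0.043214)  Y=(0.000000, 0.000000)  product (-0.000000, 0.000000)
Accumulated sum (0.215447, -0.000000); after 4π/(2l+1) scaling, (0.159258, -0.000000) ⇒ P_8 = 0.159258

0.159258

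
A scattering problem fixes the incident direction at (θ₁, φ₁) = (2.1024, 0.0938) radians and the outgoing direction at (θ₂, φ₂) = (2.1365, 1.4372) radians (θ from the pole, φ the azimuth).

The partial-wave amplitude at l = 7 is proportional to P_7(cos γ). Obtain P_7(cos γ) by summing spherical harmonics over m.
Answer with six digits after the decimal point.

Term-by-term m-sum for l=7 (normalisation 4π/15 = 0.837758):
  m=-7: Y*=(0.140057, 0.107938)  Y=(-0.122970, 0.090722)  product (-0.027015, -0.000567)
  m=-6: Y*=(-0.329066, -0.207594)  Y=(0.252518, 0.260825)  product (-0.028950, -0.138250)
  m=-5: Y*=(0.364583, 0.184737)  Y=(0.266543, -0.337834)  product (0.159587, -0.073928)
  m=-4: Y*=(-0.065075, -0.025630)  Y=(-0.126375, -0.074792)  product (0.006307, 0.008106)
  m=-3: Y*=(-0.307502, -0.088890)  Y=(0.107989, -0.254857)  product (-0.055861, 0.068770)
  m=-2: Y*=(0.221381, 0.042025)  Y=(-0.276699, -0.075743)  product (-0.058073, -0.028396)
  m=-1: Y*=(0.234841, 0.022093)  Y=(0.022270, -0.165706)  product (0.008891, -0.038423)
  m=+0: Y*=(-0.258347, -0.000000)  Y=(-0.310080, 0.000000)  product (0.080108, 0.000000)
  m=+1: Y*=(-0.234841, 0.022093)  Y=(-0.022270, -0.165706)  product (0.008891, 0.038423)
  m=+2: Y*=(0.221381, -0.042025)  Y=(-0.276699, 0.075743)  product (-0.058073, 0.028396)
  m=+3: Y*=(0.307502, -0.088890)  Y=(-0.107989, -0.254857)  product (-0.055861, -0.068770)
  m=+4: Y*=(-0.065075, 0.025630)  Y=(-0.126375, 0.074792)  product (0.006307, -0.008106)
  m=+5: Y*=(-0.364583, 0.184737)  Y=(-0.266543, -0.337834)  product (0.159587, 0.073928)
  m=+6: Y*=(-0.329066, 0.207594)  Y=(0.252518, -0.260825)  product (-0.028950, 0.138250)
  m=+7: Y*=(-0.140057, 0.107938)  Y=(0.122970, 0.090722)  product (-0.027015, 0.000567)
Total Σ_m = (0.089882, -0.000000). Multiply by 0.837758: (0.075299, -0.000000). P_7(cos γ) = 0.075299

0.075299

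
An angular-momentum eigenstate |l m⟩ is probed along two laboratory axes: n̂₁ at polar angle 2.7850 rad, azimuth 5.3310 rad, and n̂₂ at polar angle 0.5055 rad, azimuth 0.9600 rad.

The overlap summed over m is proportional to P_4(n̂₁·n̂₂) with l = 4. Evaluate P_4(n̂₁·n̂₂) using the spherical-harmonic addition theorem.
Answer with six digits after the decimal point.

Term-by-term m-sum for l=4 (normalisation 4π/9 = 1.396263):
  m=-4: -0.00516 + 0.00407j × -0.01864 + 0.01565j = 0.00003 - 0.00016j  (running Σ = 0.00003 - 0.00016j)
  m=-3: 0.04788 + 0.01403j × -0.12012 - 0.03216j = -0.00530 - 0.00323j  (running Σ = -0.00527 - 0.00338j)
  m=-2: -0.06870 - 0.19825j × -0.11698 - 0.32126j = -0.05565 + 0.04526j  (running Σ = -0.06092 + 0.04188j)
  m=-1: -0.28243 + 0.39677j × 0.27113 - 0.38727j = 0.07708 + 0.21695j  (running Σ = 0.01616 + 0.25883j)
  m=0: 0.38563 + 0.00000j × 0.05763 + 0.00000j = 0.02223 + 0.00000j  (running Σ = 0.03839 + 0.25883j)
  m=1: 0.28243 + 0.39677j × -0.27113 - 0.38727j = 0.07708 - 0.21695j  (running Σ = 0.11547 + 0.04188j)
  m=2: -0.06870 + 0.19825j × -0.11698 + 0.32126j = -0.05565 - 0.04526j  (running Σ = 0.05981 - 0.00338j)
  m=3: -0.04788 + 0.01403j × 0.12012 - 0.03216j = -0.00530 + 0.00323j  (running Σ = 0.05451 - 0.00016j)
  m=4: -0.00516 - 0.00407j × -0.01864 - 0.01565j = 0.00003 + 0.00016j  (running Σ = 0.05455 - 0.00000j)
Total Σ_m = 0.05455 - 0.00000j. Multiply by 1.396263: 0.07616 - 0.00000j. P_4(cos γ) = 0.076159

0.076159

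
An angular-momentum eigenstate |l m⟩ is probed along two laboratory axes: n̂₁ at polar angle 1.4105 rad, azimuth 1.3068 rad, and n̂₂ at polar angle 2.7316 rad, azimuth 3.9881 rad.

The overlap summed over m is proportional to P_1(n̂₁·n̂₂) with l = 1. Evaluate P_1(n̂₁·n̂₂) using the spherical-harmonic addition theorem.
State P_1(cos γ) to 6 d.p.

Expand P_1 via completeness: Σ_{m} conj(Y_{1,m}) at Ω₁ times Y_{1,m} at Ω₂ —
  m=-1: Y*=+0.088998+0.329249i  Y=-0.091250+0.103144i  product -0.042081-0.020864i
  m=+0: Y*=+0.077986-0.000000i  Y=-0.448109+0.000000i  product -0.034946+0.000000i
  m=+1: Y*=-0.088998+0.329249i  Y=+0.091250+0.103144i  product -0.042081+0.020864i
Σ over m = -0.119109+0.000000i; ×(4π/3) → -0.498922+0.000000i. Real part: -0.498922

-0.498922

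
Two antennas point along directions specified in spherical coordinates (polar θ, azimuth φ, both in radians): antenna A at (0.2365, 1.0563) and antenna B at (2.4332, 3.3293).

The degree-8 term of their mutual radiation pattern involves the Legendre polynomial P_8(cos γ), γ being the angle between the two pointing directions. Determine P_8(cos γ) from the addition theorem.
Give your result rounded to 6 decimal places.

-0.206393

Term-by-term m-sum for l=8 (normalisation 4π/17 = 0.739198):
  [-8]  conj(Y_{8,-8})(Ω₁) = -0.00000 + 0.00000j ; Y_{8,-8}(Ω₂) = 0.00114 - 0.01651j ; Δ = 0.00000 + 0.00000j
  [-7]  conj(Y_{8,-7})(Ω₁) = 0.00003 + 0.00007j ; Y_{8,-7}(Ω₂) = 0.01963 - 0.07473j ; Δ = 0.00001 - 0.00000j
  [-6]  conj(Y_{8,-6})(Ω₁) = 0.00082 + 0.00004j ; Y_{8,-6}(Ω₂) = 0.09393 - 0.19719j ; Δ = 0.00009 - 0.00016j
  [-5]  conj(Y_{8,-5})(Ω₁) = 0.00336 - 0.00526j ; Y_{8,-5}(Ω₂) = 0.24039 - 0.32814j ; Δ = -0.00092 - 0.00237j
  [-4]  conj(Y_{8,-4})(Ω₁) = -0.01646 - 0.03107j ; Y_{8,-4}(Ω₂) = 0.33787 - 0.31528j ; Δ = -0.01536 - 0.00531j
  [-3]  conj(Y_{8,-3})(Ω₁) = -0.14481 - 0.00396j ; Y_{8,-3}(Ω₂) = 0.15085 - 0.09523j ; Δ = -0.02222 + 0.01319j
  [-2]  conj(Y_{8,-2})(Ω₁) = -0.21163 + 0.35161j ; Y_{8,-2}(Ω₂) = -0.26685 + 0.10517j ; Δ = 0.01950 - 0.11608j
  [-1]  conj(Y_{8,-1})(Ω₁) = 0.33139 + 0.58624j ; Y_{8,-1}(Ω₂) = -0.32743 + 0.06219j ; Δ = -0.14497 - 0.17134j
  [+0]  conj(Y_{8,0})(Ω₁) = 0.25394 + 0.00000j ; Y_{8,0}(Ω₂) = 0.19112 + 0.00000j ; Δ = 0.04853 + 0.00000j
  [+1]  conj(Y_{8,1})(Ω₁) = -0.33139 + 0.58624j ; Y_{8,1}(Ω₂) = 0.32743 + 0.06219j ; Δ = -0.14497 + 0.17134j
  [+2]  conj(Y_{8,2})(Ω₁) = -0.21163 - 0.35161j ; Y_{8,2}(Ω₂) = -0.26685 - 0.10517j ; Δ = 0.01950 + 0.11608j
  [+3]  conj(Y_{8,3})(Ω₁) = 0.14481 - 0.00396j ; Y_{8,3}(Ω₂) = -0.15085 - 0.09523j ; Δ = -0.02222 - 0.01319j
  [+4]  conj(Y_{8,4})(Ω₁) = -0.01646 + 0.03107j ; Y_{8,4}(Ω₂) = 0.33787 + 0.31528j ; Δ = -0.01536 + 0.00531j
  [+5]  conj(Y_{8,5})(Ω₁) = -0.00336 - 0.00526j ; Y_{8,5}(Ω₂) = -0.24039 - 0.32814j ; Δ = -0.00092 + 0.00237j
  [+6]  conj(Y_{8,6})(Ω₁) = 0.00082 - 0.00004j ; Y_{8,6}(Ω₂) = 0.09393 + 0.19719j ; Δ = 0.00009 + 0.00016j
  [+7]  conj(Y_{8,7})(Ω₁) = -0.00003 + 0.00007j ; Y_{8,7}(Ω₂) = -0.01963 - 0.07473j ; Δ = 0.00001 + 0.00000j
  [+8]  conj(Y_{8,8})(Ω₁) = -0.00000 - 0.00000j ; Y_{8,8}(Ω₂) = 0.00114 + 0.01651j ; Δ = 0.00000 - 0.00000j
Accumulated sum -0.27921 + 0.00000j; after 4π/(2l+1) scaling, -0.20639 + 0.00000j ⇒ P_8 = -0.206393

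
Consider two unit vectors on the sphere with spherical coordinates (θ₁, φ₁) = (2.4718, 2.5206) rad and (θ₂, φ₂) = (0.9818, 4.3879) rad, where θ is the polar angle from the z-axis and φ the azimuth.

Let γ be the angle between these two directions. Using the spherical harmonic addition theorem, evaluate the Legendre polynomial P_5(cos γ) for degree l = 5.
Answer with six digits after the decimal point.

0.118666

Expand P_5 via completeness: Σ_{m} conj(Y_{5,m}) at Ω₁ times Y_{5,m} at Ω₂ —
  term(m=-5) = (-0.007866, -0.000696)   from Y*(Ω₁)=(0.042775, 0.001568), Y(Ω₂)=(-0.184234, -0.009524)
  term(m=-4) = (-0.025006, 0.061747)   from Y*(Ω₁)=(0.135277, 0.104475), Y(Ω₂)=(0.105027, 0.375339)
  term(m=-3) = (0.102993, 0.083506)   from Y*(Ω₁)=(0.108039, 0.359183), Y(Ω₂)=(0.292293, -0.198825)
  term(m=-2) = (-0.017298, 0.011658)   from Y*(Ω₁)=(-0.139519, 0.408911), Y(Ω₂)=(0.038465, 0.029179)
  term(m=-1) = (0.006696, 0.021917)   from Y*(Ω₁)=(-0.053001, 0.037917), Y(Ω₂)=(0.112120, -0.333314)
  term(m=+0) = (-0.015165, 0.000000)   from Y*(Ω₁)=(0.387359, -0.000000), Y(Ω₂)=(-0.039148, 0.000000)
  term(m=+1) = (0.006696, -0.021917)   from Y*(Ω₁)=(0.053001, 0.037917), Y(Ω₂)=(-0.112120, -0.333314)
  term(m=+2) = (-0.017298, -0.011658)   from Y*(Ω₁)=(-0.139519, -0.408911), Y(Ω₂)=(0.038465, -0.029179)
  term(m=+3) = (0.102993, -0.083506)   from Y*(Ω₁)=(-0.108039, 0.359183), Y(Ω₂)=(-0.292293, -0.198825)
  term(m=+4) = (-0.025006, -0.061747)   from Y*(Ω₁)=(0.135277, -0.104475), Y(Ω₂)=(0.105027, -0.375339)
  term(m=+5) = (-0.007866, 0.000696)   from Y*(Ω₁)=(-0.042775, 0.001568), Y(Ω₂)=(0.184234, -0.009524)
Total Σ_m = (0.103875, -0.000000). Multiply by 1.142397: (0.118666, -0.000000). P_5(cos γ) = 0.118666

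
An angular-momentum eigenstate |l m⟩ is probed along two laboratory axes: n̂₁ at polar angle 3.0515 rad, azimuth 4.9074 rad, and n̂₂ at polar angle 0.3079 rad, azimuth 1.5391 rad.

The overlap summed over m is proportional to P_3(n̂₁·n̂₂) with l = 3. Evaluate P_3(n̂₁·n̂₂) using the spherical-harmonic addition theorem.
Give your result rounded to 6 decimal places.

Summing Y*_{l m}(θ₁,φ₁)·Y_{l m}(θ₂,φ₂) over m ∈ [−3, 3]; prefactor 4π/(2·3+1) = 1.795196:
  m=-3: Y*=-0.000168+0.000253i  Y=-0.001103+0.011561i  product -0.000003-0.000002i
  m=-2: Y*=+0.007620+0.003133i  Y=-0.089270-0.005667i  product -0.000663-0.000323i
  m=-1: Y*=+0.022310-0.112948i  Y=+0.010990-0.346618i  product -0.038905-0.008974i
  m=+0: Y*=-0.728283-0.000000i  Y=+0.547942+0.000000i  product -0.399057-0.000000i
  m=+1: Y*=-0.022310-0.112948i  Y=-0.010990-0.346618i  product -0.038905+0.008974i
  m=+2: Y*=+0.007620-0.003133i  Y=-0.089270+0.005667i  product -0.000663+0.000323i
  m=+3: Y*=+0.000168+0.000253i  Y=+0.001103+0.011561i  product -0.000003+0.000002i
Accumulated sum -0.478197+0.000000i; after 4π/(2l+1) scaling, -0.858457+0.000000i ⇒ P_3 = -0.858457

-0.858457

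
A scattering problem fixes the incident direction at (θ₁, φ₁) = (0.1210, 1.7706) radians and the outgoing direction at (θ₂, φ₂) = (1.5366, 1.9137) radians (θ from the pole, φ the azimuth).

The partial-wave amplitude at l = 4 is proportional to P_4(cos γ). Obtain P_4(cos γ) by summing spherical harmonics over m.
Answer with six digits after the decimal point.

0.289243

Term-by-term m-sum for l=4 (normalisation 4π/9 = 1.396263):
  m=-4: 0.00007 + 0.00007j × 0.08736 - 0.43277j = 0.00003 - 0.00002j  (running Σ = 0.00003 - 0.00002j)
  m=-3: 0.00123 - 0.00180j × 0.03659 + 0.02204j = 0.00008 - 0.00004j  (running Σ = 0.00012 - 0.00006j)
  m=-2: -0.02648 - 0.01118j × 0.25647 - 0.20987j = -0.00914 + 0.00269j  (running Σ = -0.00902 + 0.00263j)
  m=-1: -0.04386 + 0.21657j × 0.01626 + 0.04555j = -0.01058 + 0.00152j  (running Σ = -0.01960 + 0.00415j)
  m=0: 0.78542 + 0.00000j × 0.31365 + 0.00000j = 0.24635 + 0.00000j  (running Σ = 0.22675 + 0.00415j)
  m=1: 0.04386 + 0.21657j × -0.01626 + 0.04555j = -0.01058 - 0.00152j  (running Σ = 0.21617 + 0.00263j)
  m=2: -0.02648 + 0.01118j × 0.25647 + 0.20987j = -0.00914 - 0.00269j  (running Σ = 0.20704 - 0.00006j)
  m=3: -0.00123 - 0.00180j × -0.03659 + 0.02204j = 0.00008 + 0.00004j  (running Σ = 0.20712 - 0.00002j)
  m=4: 0.00007 - 0.00007j × 0.08736 + 0.43277j = 0.00003 + 0.00002j  (running Σ = 0.20716 + 0.00000j)
Σ over m = 0.20716 + 0.00000j; ×(4π/9) → 0.28924 + 0.00000j. Real part: 0.289243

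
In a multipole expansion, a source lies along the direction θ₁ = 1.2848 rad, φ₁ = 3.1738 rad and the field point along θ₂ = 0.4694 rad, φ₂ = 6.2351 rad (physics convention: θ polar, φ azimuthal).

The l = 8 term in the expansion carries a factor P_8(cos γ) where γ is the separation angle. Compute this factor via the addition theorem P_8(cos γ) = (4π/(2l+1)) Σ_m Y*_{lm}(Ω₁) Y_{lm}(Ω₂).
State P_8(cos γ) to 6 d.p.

Summing Y*_{l m}(θ₁,φ₁)·Y_{l m}(θ₂,φ₂) over m ∈ [−8, 8]; prefactor 4π/(2·8+1) = 0.739198:
  [-8]  conj(Y_{8,-8})(Ω₁) = +0.357701+0.094260i ; Y_{8,-8}(Ω₂) = +0.000838+0.000339i ; Δ = +0.000268+0.000200i
  [-7]  conj(Y_{8,-7})(Ω₁) = -0.424091-0.097265i ; Y_{8,-7}(Ω₂) = +0.006726+0.002354i ; Δ = -0.002624-0.001652i
  [-6]  conj(Y_{8,-6})(Ω₁) = +0.055828+0.010925i ; Y_{8,-6}(Ω₂) = +0.033794+0.010030i ; Δ = +0.001777+0.000929i
  [-5]  conj(Y_{8,-5})(Ω₁) = +0.332396+0.053996i ; Y_{8,-5}(Ω₂) = +0.119137+0.029209i ; Δ = +0.038024+0.016142i
  [-4]  conj(Y_{8,-4})(Ω₁) = -0.186887-0.024211i ; Y_{8,-4}(Ω₂) = +0.298094+0.058054i ; Δ = -0.054304-0.018066i
  [-3]  conj(Y_{8,-3})(Ω₁) = -0.255073-0.024723i ; Y_{8,-3}(Ω₂) = +0.498958+0.072481i ; Δ = -0.125479-0.030824i
  [-2]  conj(Y_{8,-2})(Ω₁) = +0.234846+0.015148i ; Y_{8,-2}(Ω₂) = +0.442541+0.042691i ; Δ = +0.103282+0.016730i
  [-1]  conj(Y_{8,-1})(Ω₁) = +0.215642+0.006948i ; Y_{8,-1}(Ω₂) = -0.070426-0.003389i ; Δ = -0.015163-0.001220i
  [+0]  conj(Y_{8,0})(Ω₁) = -0.246996-0.000000i ; Y_{8,0}(Ω₂) = -0.471142+0.000000i ; Δ = +0.116370+0.000000i
  [+1]  conj(Y_{8,1})(Ω₁) = -0.215642+0.006948i ; Y_{8,1}(Ω₂) = +0.070426-0.003389i ; Δ = -0.015163+0.001220i
  [+2]  conj(Y_{8,2})(Ω₁) = +0.234846-0.015148i ; Y_{8,2}(Ω₂) = +0.442541-0.042691i ; Δ = +0.103282-0.016730i
  [+3]  conj(Y_{8,3})(Ω₁) = +0.255073-0.024723i ; Y_{8,3}(Ω₂) = -0.498958+0.072481i ; Δ = -0.125479+0.030824i
  [+4]  conj(Y_{8,4})(Ω₁) = -0.186887+0.024211i ; Y_{8,4}(Ω₂) = +0.298094-0.058054i ; Δ = -0.054304+0.018066i
  [+5]  conj(Y_{8,5})(Ω₁) = -0.332396+0.053996i ; Y_{8,5}(Ω₂) = -0.119137+0.029209i ; Δ = +0.038024-0.016142i
  [+6]  conj(Y_{8,6})(Ω₁) = +0.055828-0.010925i ; Y_{8,6}(Ω₂) = +0.033794-0.010030i ; Δ = +0.001777-0.000929i
  [+7]  conj(Y_{8,7})(Ω₁) = +0.424091-0.097265i ; Y_{8,7}(Ω₂) = -0.006726+0.002354i ; Δ = -0.002624+0.001652i
  [+8]  conj(Y_{8,8})(Ω₁) = +0.357701-0.094260i ; Y_{8,8}(Ω₂) = +0.000838-0.000339i ; Δ = +0.000268-0.000200i
Total Σ_m = +0.007931+0.000000i. Multiply by 0.739198: +0.005863+0.000000i. P_8(cos γ) = 0.005863

0.005863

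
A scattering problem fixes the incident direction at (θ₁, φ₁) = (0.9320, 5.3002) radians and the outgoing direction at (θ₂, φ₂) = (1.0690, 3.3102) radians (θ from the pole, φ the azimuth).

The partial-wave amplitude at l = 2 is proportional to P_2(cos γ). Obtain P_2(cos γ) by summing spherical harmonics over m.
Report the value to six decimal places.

-0.500000

Addition theorem: P_2(cos γ) = (4π/5) Σ_m Y*_{lm}(Ω₁) Y_{lm}(Ω₂), m = −2…2:
  m=-2: (-0.095841, -0.229770) × (0.280183, -0.098234) = (-0.049424, -0.054963)  (running Σ = (-0.049424, -0.054963))
  m=-1: (0.205063, -0.307722) × (-0.321166, 0.054670) = (-0.049036, 0.110041)  (running Σ = (-0.098460, 0.055078))
  m=0: (0.020964, -0.000000) × (-0.096483, 0.000000) = (-0.002023, 0.000000)  (running Σ = (-0.100483, 0.055078))
  m=1: (-0.205063, -0.307722) × (0.321166, 0.054670) = (-0.049036, -0.110041)  (running Σ = (-0.149519, -0.054963))
  m=2: (-0.095841, 0.229770) × (0.280183, 0.098234) = (-0.049424, 0.054963)  (running Σ = (-0.198944, 0.000000))
Σ over m = (-0.198944, 0.000000); ×(4π/5) → (-0.500000, 0.000000). Real part: -0.500000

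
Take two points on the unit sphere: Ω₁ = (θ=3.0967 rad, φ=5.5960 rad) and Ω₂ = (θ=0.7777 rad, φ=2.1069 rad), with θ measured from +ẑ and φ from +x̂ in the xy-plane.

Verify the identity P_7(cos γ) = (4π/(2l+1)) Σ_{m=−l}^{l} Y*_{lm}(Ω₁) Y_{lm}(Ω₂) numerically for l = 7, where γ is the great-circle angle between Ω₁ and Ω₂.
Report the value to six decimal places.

-0.000455

Summing Y*_{l m}(θ₁,φ₁)·Y_{l m}(θ₂,φ₂) over m ∈ [−7, 7]; prefactor 4π/(2·7+1) = 0.837758:
  [-7]  conj(Y_{7,-7})(Ω₁) = (0.000000, 0.000000) ; Y_{7,-7}(Ω₂) = (-0.024020, -0.034285) ; Δ = (0.000000, -0.000000)
  [-6]  conj(Y_{7,-6})(Ω₁) = (0.000000, -0.000000) ; Y_{7,-6}(Ω₂) = (0.158614, -0.011923) ; Δ = (0.000000, -0.000000)
  [-5]  conj(Y_{7,-5})(Ω₁) = (-0.000001, 0.000000) ; Y_{7,-5}(Ω₂) = (-0.155463, 0.312937) ; Δ = (0.000000, -0.000000)
  [-4]  conj(Y_{7,-4})(Ω₁) = (0.000027, 0.000011) ; Y_{7,-4}(Ω₂) = (-0.247587, -0.383212) ; Δ = (-0.000002, -0.000013)
  [-3]  conj(Y_{7,-3})(Ω₁) = (-0.000375, -0.000702) ; Y_{7,-3}(Ω₂) = (0.242540, -0.009103) ; Δ = (-0.000097, -0.000167)
  [-2]  conj(Y_{7,-2})(Ω₁) = (-0.002927, 0.014710) ; Y_{7,-2}(Ω₂) = (0.104648, -0.192202) ; Δ = (0.002521, 0.002102)
  [-1]  conj(Y_{7,-1})(Ω₁) = (0.139898, -0.114802) ; Y_{7,-1}(Ω₂) = (0.181086, 0.304783) ; Δ = (0.060323, 0.021849)
  [+0]  conj(Y_{7,0})(Ω₁) = (-1.061936, -0.000000) ; Y_{7,0}(Ω₂) = (0.118681, 0.000000) ; Δ = (-0.126032, -0.000000)
  [+1]  conj(Y_{7,1})(Ω₁) = (-0.139898, -0.114802) ; Y_{7,1}(Ω₂) = (-0.181086, 0.304783) ; Δ = (0.060323, -0.021849)
  [+2]  conj(Y_{7,2})(Ω₁) = (-0.002927, -0.014710) ; Y_{7,2}(Ω₂) = (0.104648, 0.192202) ; Δ = (0.002521, -0.002102)
  [+3]  conj(Y_{7,3})(Ω₁) = (0.000375, -0.000702) ; Y_{7,3}(Ω₂) = (-0.242540, -0.009103) ; Δ = (-0.000097, 0.000167)
  [+4]  conj(Y_{7,4})(Ω₁) = (0.000027, -0.000011) ; Y_{7,4}(Ω₂) = (-0.247587, 0.383212) ; Δ = (-0.000002, 0.000013)
  [+5]  conj(Y_{7,5})(Ω₁) = (0.000001, 0.000000) ; Y_{7,5}(Ω₂) = (0.155463, 0.312937) ; Δ = (0.000000, 0.000000)
  [+6]  conj(Y_{7,6})(Ω₁) = (0.000000, 0.000000) ; Y_{7,6}(Ω₂) = (0.158614, 0.011923) ; Δ = (0.000000, 0.000000)
  [+7]  conj(Y_{7,7})(Ω₁) = (-0.000000, 0.000000) ; Y_{7,7}(Ω₂) = (0.024020, -0.034285) ; Δ = (0.000000, 0.000000)
Σ over m = (-0.000543, -0.000000); ×(4π/15) → (-0.000455, -0.000000). Real part: -0.000455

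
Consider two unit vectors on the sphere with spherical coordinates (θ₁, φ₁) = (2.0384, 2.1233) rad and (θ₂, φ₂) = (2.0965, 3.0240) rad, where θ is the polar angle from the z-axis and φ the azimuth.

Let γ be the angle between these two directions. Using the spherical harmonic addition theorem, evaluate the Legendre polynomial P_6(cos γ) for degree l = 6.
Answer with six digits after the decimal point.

-0.143955

Summing Y*_{l m}(θ₁,φ₁)·Y_{l m}(θ₂,φ₂) over m ∈ [−6, 6]; prefactor 4π/(2·6+1) = 0.966644:
  [-6]  conj(Y_{6,-6})(Ω₁) = +0.240740+0.042175i ; Y_{6,-6}(Ω₂) = +0.154014+0.131194i ; Δ = +0.031544+0.038079i
  [-5]  conj(Y_{6,-5})(Ω₁) = +0.158208+0.397169i ; Y_{6,-5}(Ω₂) = +0.338323+0.225530i ; Δ = -0.036048+0.170052i
  [-4]  conj(Y_{6,-4})(Ω₁) = -0.166889+0.224515i ; Y_{6,-4}(Ω₂) = +0.315118+0.160216i ; Δ = -0.088560+0.044010i
  [-3]  conj(Y_{6,-3})(Ω₁) = +0.159182+0.013838i ; Y_{6,-3}(Ω₂) = -0.045643-0.016805i ; Δ = -0.007033-0.003307i
  [-2]  conj(Y_{6,-2})(Ω₁) = +0.150932+0.300256i ; Y_{6,-2}(Ω₂) = -0.341265-0.081774i ; Δ = -0.026955-0.114809i
  [-1]  conj(Y_{6,-1})(Ω₁) = +0.023228-0.037674i ; Y_{6,-1}(Ω₂) = -0.082051-0.009693i ; Δ = -0.002271+0.002866i
  [+0]  conj(Y_{6,0})(Ω₁) = +0.334855-0.000000i ; Y_{6,0}(Ω₂) = +0.327676+0.000000i ; Δ = +0.109724+0.000000i
  [+1]  conj(Y_{6,1})(Ω₁) = -0.023228-0.037674i ; Y_{6,1}(Ω₂) = +0.082051-0.009693i ; Δ = -0.002271-0.002866i
  [+2]  conj(Y_{6,2})(Ω₁) = +0.150932-0.300256i ; Y_{6,2}(Ω₂) = -0.341265+0.081774i ; Δ = -0.026955+0.114809i
  [+3]  conj(Y_{6,3})(Ω₁) = -0.159182+0.013838i ; Y_{6,3}(Ω₂) = +0.045643-0.016805i ; Δ = -0.007033+0.003307i
  [+4]  conj(Y_{6,4})(Ω₁) = -0.166889-0.224515i ; Y_{6,4}(Ω₂) = +0.315118-0.160216i ; Δ = -0.088560-0.044010i
  [+5]  conj(Y_{6,5})(Ω₁) = -0.158208+0.397169i ; Y_{6,5}(Ω₂) = -0.338323+0.225530i ; Δ = -0.036048-0.170052i
  [+6]  conj(Y_{6,6})(Ω₁) = +0.240740-0.042175i ; Y_{6,6}(Ω₂) = +0.154014-0.131194i ; Δ = +0.031544-0.038079i
Accumulated sum -0.148922+0.000000i; after 4π/(2l+1) scaling, -0.143955+0.000000i ⇒ P_6 = -0.143955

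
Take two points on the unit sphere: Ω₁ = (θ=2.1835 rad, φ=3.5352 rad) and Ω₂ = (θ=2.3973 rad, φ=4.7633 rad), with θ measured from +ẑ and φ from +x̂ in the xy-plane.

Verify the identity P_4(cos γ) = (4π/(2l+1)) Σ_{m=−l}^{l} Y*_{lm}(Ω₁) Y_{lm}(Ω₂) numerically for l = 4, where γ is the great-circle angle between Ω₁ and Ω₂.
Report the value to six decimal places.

-0.414161

Term-by-term m-sum for l=4 (normalisation 4π/9 = 1.396263):
  [-4]  conj(Y_{4,-4})(Ω₁) = -0.000720+0.198226i ; Y_{4,-4}(Ω₂) = +0.091283-0.018851i ; Δ = +0.003671+0.018108i
  [-3]  conj(Y_{4,-3})(Ω₁) = +0.149832+0.364533i ; Y_{4,-3}(Ω₂) = +0.043550+0.282919i ; Δ = -0.096608+0.058266i
  [-2]  conj(Y_{4,-2})(Ω₁) = +0.207810+0.208566i ; Y_{4,-2}(Ω₂) = -0.425725+0.043499i ; Δ = -0.097542-0.079752i
  [-1]  conj(Y_{4,-1})(Ω₁) = -0.140798-0.058471i ; Y_{4,-1}(Ω₂) = -0.009446-0.185388i ; Δ = -0.009510+0.026655i
  [+0]  conj(Y_{4,0})(Ω₁) = -0.327241-0.000000i ; Y_{4,0}(Ω₂) = -0.315844+0.000000i ; Δ = +0.103357+0.000000i
  [+1]  conj(Y_{4,1})(Ω₁) = +0.140798-0.058471i ; Y_{4,1}(Ω₂) = +0.009446-0.185388i ; Δ = -0.009510-0.026655i
  [+2]  conj(Y_{4,2})(Ω₁) = +0.207810-0.208566i ; Y_{4,2}(Ω₂) = -0.425725-0.043499i ; Δ = -0.097542+0.079752i
  [+3]  conj(Y_{4,3})(Ω₁) = -0.149832+0.364533i ; Y_{4,3}(Ω₂) = -0.043550+0.282919i ; Δ = -0.096608-0.058266i
  [+4]  conj(Y_{4,4})(Ω₁) = -0.000720-0.198226i ; Y_{4,4}(Ω₂) = +0.091283+0.018851i ; Δ = +0.003671-0.018108i
Accumulated sum -0.296621+0.000000i; after 4π/(2l+1) scaling, -0.414161+0.000000i ⇒ P_4 = -0.414161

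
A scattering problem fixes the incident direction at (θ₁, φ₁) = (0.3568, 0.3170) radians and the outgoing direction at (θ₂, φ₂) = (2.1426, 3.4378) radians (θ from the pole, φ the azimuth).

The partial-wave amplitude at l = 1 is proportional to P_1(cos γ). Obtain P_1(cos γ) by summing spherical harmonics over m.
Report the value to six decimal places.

Summing Y*_{l m}(θ₁,φ₁)·Y_{l m}(θ₂,φ₂) over m ∈ [−1, 1]; prefactor 4π/(2·1+1) = 4.188790:
  [-1]  conj(Y_{1,-1})(Ω₁) = 0.11466 + 0.03762j ; Y_{1,-1}(Ω₂) = -0.27788 + 0.08481j ; Δ = -0.03505 - 0.00073j
  [+0]  conj(Y_{1,0})(Ω₁) = 0.45783 + 0.00000j ; Y_{1,0}(Ω₂) = -0.26441 + 0.00000j ; Δ = -0.12105 + 0.00000j
  [+1]  conj(Y_{1,1})(Ω₁) = -0.11466 + 0.03762j ; Y_{1,1}(Ω₂) = 0.27788 + 0.08481j ; Δ = -0.03505 + 0.00073j
Σ over m = -0.19116 + 0.00000j; ×(4π/3) → -0.80072 + 0.00000j. Real part: -0.800721

-0.800721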